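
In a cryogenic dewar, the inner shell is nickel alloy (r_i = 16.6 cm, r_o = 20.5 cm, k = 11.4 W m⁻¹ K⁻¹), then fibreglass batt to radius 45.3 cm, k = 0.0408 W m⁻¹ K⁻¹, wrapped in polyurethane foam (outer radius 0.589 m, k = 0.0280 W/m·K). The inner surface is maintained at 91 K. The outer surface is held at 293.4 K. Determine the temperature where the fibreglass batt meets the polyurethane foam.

Series thermal resistances, inner to outer:
  R_nickel alloy = (1/0.166 − 1/0.205)/(4πk) = 1.146/(4π·11.4) = 0.008000 K/W
  R_fibreglass batt = (1/0.205 − 1/0.453)/(4πk) = 2.671/(4π·0.0408) = 5.209 K/W
  R_polyurethane foam = (1/0.453 − 1/0.589)/(4πk) = 0.5097/(4π·0.0280) = 1.449 K/W
ΣR = 0.008000 + 5.209 + 1.449 = 6.666 K/W
Q = ΔT/ΣR = (91 K − 293.4 K)/6.666 = -30.36 W
From the inner boundary to the fibreglass batt/polyurethane foam interface, ΣR_partial = 5.217 K/W.
T_interface = T_in − Q·ΣR_partial = 91 K − (-30.36)(5.217) = 249.4 K

T = 249.4 K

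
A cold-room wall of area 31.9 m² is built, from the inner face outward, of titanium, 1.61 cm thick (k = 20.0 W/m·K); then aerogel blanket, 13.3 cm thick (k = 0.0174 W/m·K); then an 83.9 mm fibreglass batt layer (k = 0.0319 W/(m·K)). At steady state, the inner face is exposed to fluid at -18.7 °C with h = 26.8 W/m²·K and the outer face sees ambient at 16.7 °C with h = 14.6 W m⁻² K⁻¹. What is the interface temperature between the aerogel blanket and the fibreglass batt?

Resistance network (inner→outer):
  R_conv,in = 1/(hA) = 1/(26.8·31.9) = 0.001170 K/W
  R_titanium = L/(kA) = 0.0161/(20.0·31.9) = 2.524×10^-5 K/W
  R_aerogel blanket = L/(kA) = 0.133/(0.0174·31.9) = 0.2396 K/W
  R_fibreglass batt = L/(kA) = 0.0839/(0.0319·31.9) = 0.08245 K/W
  R_conv,out = 1/(hA) = 1/(14.6·31.9) = 0.002147 K/W
ΣR = 0.001170 + 2.524×10^-5 + 0.2396 + 0.08245 + 0.002147 = 0.3254 K/W
Q = ΔT/ΣR = (-18.7 °C − 16.7 °C)/0.3254 = -108.8 W
From the inner boundary to the aerogel blanket/fibreglass batt interface, ΣR_partial = 0.2408 K/W.
T_interface = T_in − Q·ΣR_partial = -18.7 °C − (-108.8)(0.2408) = 7.50 °C

T = 7.50 °C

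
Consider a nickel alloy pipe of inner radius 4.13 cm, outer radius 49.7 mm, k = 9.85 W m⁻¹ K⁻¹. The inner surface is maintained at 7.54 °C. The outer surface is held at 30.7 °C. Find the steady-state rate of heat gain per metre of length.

Q' = 7.74 kW/m

Q' = 2πk·ΔT/ln(r₂/r₁) = 2π × 9.85 × 23.16 / ln(0.0497/0.0413) = 7740 W/m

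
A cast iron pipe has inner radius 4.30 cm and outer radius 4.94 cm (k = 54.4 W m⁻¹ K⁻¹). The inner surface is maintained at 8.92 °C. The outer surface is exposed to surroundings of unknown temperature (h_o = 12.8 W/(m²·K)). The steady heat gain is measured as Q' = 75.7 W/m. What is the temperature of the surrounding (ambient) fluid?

Sum the resistances:
  R'_cast iron = ln(0.0494/0.0430)/(2πk) = 0.1388/(2π·54.4) = 4.059×10^-4 m·K/W
  R'_conv,out = 1/(2πr h) = 1/(2π·0.0494·12.8) = 0.2517 m·K/W
ΣR = 0.2521 m·K/W
ΔT = Q'·ΣR = 75.7 × 0.2521 = 19.08 K
Heat flows inward, so T_out = T_in + ΔT = 8.92 + 19.08 = 28.0 °C

T_out = 28.0 °C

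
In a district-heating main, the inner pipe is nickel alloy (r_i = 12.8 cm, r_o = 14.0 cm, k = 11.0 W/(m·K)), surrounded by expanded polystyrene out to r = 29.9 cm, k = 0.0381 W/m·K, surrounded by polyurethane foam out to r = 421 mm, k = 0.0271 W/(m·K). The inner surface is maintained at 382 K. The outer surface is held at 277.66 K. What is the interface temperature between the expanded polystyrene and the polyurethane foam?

Treat each layer as a resistance in series:
  R'_nickel alloy = ln(0.140/0.128)/(2πk) = 0.08961/(2π·11.0) = 0.001297 m·K/W
  R'_expanded polystyrene = ln(0.299/0.140)/(2πk) = 0.7588/(2π·0.0381) = 3.170 m·K/W
  R'_polyurethane foam = ln(0.421/0.299)/(2πk) = 0.3422/(2π·0.0271) = 2.010 m·K/W
ΣR = 0.001297 + 3.170 + 2.010 = 5.181 m·K/W
Q' = ΔT/ΣR = (382 K − 277.66 K)/5.181 = 20.14 W/m
From the inner boundary to the expanded polystyrene/polyurethane foam interface, ΣR_partial = 3.171 m·K/W.
T_interface = T_in − Q'·ΣR_partial = 382 K − (20.14)(3.171) = 318.1 K

T = 318.1 K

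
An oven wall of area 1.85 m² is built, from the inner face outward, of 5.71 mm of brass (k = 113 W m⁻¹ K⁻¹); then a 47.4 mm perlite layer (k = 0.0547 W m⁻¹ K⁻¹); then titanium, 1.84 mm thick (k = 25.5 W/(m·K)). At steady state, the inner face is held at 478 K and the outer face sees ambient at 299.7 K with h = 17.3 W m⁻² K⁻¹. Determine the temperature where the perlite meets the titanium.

Resistance network (inner→outer):
  R_brass = L/(kA) = 0.00571/(113·1.85) = 2.731×10^-5 K/W
  R_perlite = L/(kA) = 0.0474/(0.0547·1.85) = 0.4684 K/W
  R_titanium = L/(kA) = 0.00184/(25.5·1.85) = 3.900×10^-5 K/W
  R_conv,out = 1/(hA) = 1/(17.3·1.85) = 0.03125 K/W
ΣR = 2.731×10^-5 + 0.4684 + 3.900×10^-5 + 0.03125 = 0.4997 K/W
Q = ΔT/ΣR = (478 K − 299.7 K)/0.4997 = 356.8 W
From the inner boundary to the perlite/titanium interface, ΣR_partial = 0.4684 K/W.
T_interface = T_in − Q·ΣR_partial = 478 K − (356.8)(0.4684) = 310.9 K

T = 310.9 K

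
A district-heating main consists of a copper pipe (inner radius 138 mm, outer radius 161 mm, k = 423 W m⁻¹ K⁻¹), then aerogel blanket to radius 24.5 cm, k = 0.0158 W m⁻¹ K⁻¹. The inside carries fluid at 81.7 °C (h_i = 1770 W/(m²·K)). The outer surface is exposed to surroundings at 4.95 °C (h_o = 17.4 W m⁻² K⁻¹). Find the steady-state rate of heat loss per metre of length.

Q' = 18.0 W/m

Treat each layer as a resistance in series:
  R'_conv,in = 1/(2πr h) = 1/(2π·0.138·1770) = 6.516×10^-4 m·K/W
  R'_copper = ln(0.161/0.138)/(2πk) = 0.1542/(2π·423) = 5.800×10^-5 m·K/W
  R'_aerogel blanket = ln(0.245/0.161)/(2πk) = 0.4199/(2π·0.0158) = 4.229 m·K/W
  R'_conv,out = 1/(2πr h) = 1/(2π·0.245·17.4) = 0.03733 m·K/W
ΣR = 6.516×10^-4 + 5.800×10^-5 + 4.229 + 0.03733 = 4.267 m·K/W
Q' = ΔT/ΣR = (81.7 °C − 4.95 °C)/4.267 = 18.0 W/m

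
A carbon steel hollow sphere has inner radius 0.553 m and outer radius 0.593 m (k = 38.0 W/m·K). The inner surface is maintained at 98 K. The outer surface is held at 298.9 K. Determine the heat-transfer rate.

Q = 786 kW

Q = 4πk·ΔT/(1/r₁ − 1/r₂) = 4π × 38.0 × 200.9 / (1/0.553 − 1/0.593) = 7.86×10^5 W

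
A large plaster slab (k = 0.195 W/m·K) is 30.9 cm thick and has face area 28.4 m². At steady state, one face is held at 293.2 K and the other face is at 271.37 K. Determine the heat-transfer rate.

Q = 391 W

Q = kA·ΔT/L = 0.195 × 28.4 × |293.2 K − 271.37 K| / 0.309 = 391 W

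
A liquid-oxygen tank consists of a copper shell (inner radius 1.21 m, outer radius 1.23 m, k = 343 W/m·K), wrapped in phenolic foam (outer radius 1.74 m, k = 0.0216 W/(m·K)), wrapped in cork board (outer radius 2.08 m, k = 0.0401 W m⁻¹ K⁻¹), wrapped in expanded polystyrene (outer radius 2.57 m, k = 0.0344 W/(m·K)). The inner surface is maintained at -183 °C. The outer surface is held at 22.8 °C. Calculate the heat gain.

Series thermal resistances, inner to outer:
  R_copper = (1/1.21 − 1/1.23)/(4πk) = 0.01344/(4π·343) = 3.118×10^-6 K/W
  R_phenolic foam = (1/1.23 − 1/1.74)/(4πk) = 0.2383/(4π·0.0216) = 0.8779 K/W
  R_cork board = (1/1.74 − 1/2.08)/(4πk) = 0.09394/(4π·0.0401) = 0.1864 K/W
  R_expanded polystyrene = (1/2.08 − 1/2.57)/(4πk) = 0.09166/(4π·0.0344) = 0.2120 K/W
ΣR = 3.118×10^-6 + 0.8779 + 0.1864 + 0.2120 = 1.276 K/W
Q = ΔT/ΣR = (-183 °C − 22.8 °C)/1.276 = -161 W
(Negative Q ⇒ heat flows inward; heat gain = 161 W.)

Q = 161 W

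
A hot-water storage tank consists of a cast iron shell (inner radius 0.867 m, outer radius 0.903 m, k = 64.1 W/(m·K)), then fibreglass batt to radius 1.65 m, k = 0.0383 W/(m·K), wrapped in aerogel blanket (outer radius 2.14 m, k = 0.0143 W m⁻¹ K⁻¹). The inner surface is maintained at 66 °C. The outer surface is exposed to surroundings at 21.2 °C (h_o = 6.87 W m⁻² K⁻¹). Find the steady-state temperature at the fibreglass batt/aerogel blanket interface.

T = 40.3 °C

Resistance network (inner→outer):
  R_cast iron = (1/0.867 − 1/0.903)/(4πk) = 0.04598/(4π·64.1) = 5.709×10^-5 K/W
  R_fibreglass batt = (1/0.903 − 1/1.65)/(4πk) = 0.5014/(4π·0.0383) = 1.042 K/W
  R_aerogel blanket = (1/1.65 − 1/2.14)/(4πk) = 0.1388/(4π·0.0143) = 0.7722 K/W
  R_conv,out = 1/(4πr²h) = 1/(4π·2.14²·6.87) = 0.002529 K/W
ΣR = 5.709×10^-5 + 1.042 + 0.7722 + 0.002529 = 1.817 K/W
Q = ΔT/ΣR = (66 °C − 21.2 °C)/1.817 = 24.66 W
From the inner boundary to the fibreglass batt/aerogel blanket interface, ΣR_partial = 1.042 K/W.
T_interface = T_in − Q·ΣR_partial = 66 °C − (24.66)(1.042) = 40.3 °C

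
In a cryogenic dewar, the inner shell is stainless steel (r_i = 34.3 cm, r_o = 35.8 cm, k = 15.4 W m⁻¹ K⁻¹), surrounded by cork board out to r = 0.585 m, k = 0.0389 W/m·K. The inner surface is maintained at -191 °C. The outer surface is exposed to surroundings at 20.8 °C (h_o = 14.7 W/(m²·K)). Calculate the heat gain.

Resistance network (inner→outer):
  R_stainless steel = (1/0.343 − 1/0.358)/(4πk) = 0.1222/(4π·15.4) = 6.312×10^-4 K/W
  R_cork board = (1/0.358 − 1/0.585)/(4πk) = 1.084/(4π·0.0389) = 2.217 K/W
  R_conv,out = 1/(4πr²h) = 1/(4π·0.585²·14.7) = 0.01582 K/W
ΣR = 6.312×10^-4 + 2.217 + 0.01582 = 2.233 K/W
Q = ΔT/ΣR = (-191 °C − 20.8 °C)/2.233 = -94.8 W
(Negative Q ⇒ heat flows inward; heat gain = 94.8 W.)

Q = 94.8 W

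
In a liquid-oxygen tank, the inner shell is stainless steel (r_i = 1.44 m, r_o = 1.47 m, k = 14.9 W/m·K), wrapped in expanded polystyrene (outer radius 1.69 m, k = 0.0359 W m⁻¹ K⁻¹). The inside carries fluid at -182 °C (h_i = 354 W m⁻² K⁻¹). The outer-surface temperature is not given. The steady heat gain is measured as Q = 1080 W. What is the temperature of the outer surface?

Series resistances:
  R_conv,in = 1/(4πr²h) = 1/(4π·1.44²·354) = 1.084×10^-4 K/W
  R_stainless steel = (1/1.44 − 1/1.47)/(4πk) = 0.01417/(4π·14.9) = 7.569×10^-5 K/W
  R_expanded polystyrene = (1/1.47 − 1/1.69)/(4πk) = 0.08856/(4π·0.0359) = 0.1963 K/W
ΣR = 0.1965 K/W
ΔT = Q·ΣR = 1080 × 0.1965 = 212.2 K
Heat flows inward, so T_out = T_in + ΔT = -182 + 212.2 = 30.2 °C

T_out = 30.2 °C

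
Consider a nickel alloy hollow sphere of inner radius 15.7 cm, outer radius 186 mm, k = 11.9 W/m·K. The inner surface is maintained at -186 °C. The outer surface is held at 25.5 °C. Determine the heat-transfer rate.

Q = 31800 W

Q = 4πk·ΔT/(1/r₁ − 1/r₂) = 4π × 11.9 × 211.5 / (1/0.157 − 1/0.186) = 31800 W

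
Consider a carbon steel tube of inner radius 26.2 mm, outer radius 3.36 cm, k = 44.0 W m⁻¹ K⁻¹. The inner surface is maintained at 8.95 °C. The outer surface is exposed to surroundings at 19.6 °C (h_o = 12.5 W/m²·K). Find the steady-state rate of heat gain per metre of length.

Resistance network (inner→outer):
  R'_carbon steel = ln(0.0336/0.0262)/(2πk) = 0.2488/(2π·44.0) = 8.998×10^-4 m·K/W
  R'_conv,out = 1/(2πr h) = 1/(2π·0.0336·12.5) = 0.3789 m·K/W
ΣR = 8.998×10^-4 + 0.3789 = 0.3798 m·K/W
Q' = ΔT/ΣR = (8.95 °C − 19.6 °C)/0.3798 = -28.0 W/m
(Negative Q' ⇒ heat flows inward; heat gain = 28.0 W/m.)

Q' = 28.0 W/m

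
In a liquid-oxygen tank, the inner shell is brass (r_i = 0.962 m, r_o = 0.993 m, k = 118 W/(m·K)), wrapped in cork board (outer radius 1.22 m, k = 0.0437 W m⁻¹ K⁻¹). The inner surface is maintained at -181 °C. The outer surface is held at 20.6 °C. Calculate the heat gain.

Q = 591 W

Resistance network (inner→outer):
  R_brass = (1/0.962 − 1/0.993)/(4πk) = 0.03245/(4π·118) = 2.188×10^-5 K/W
  R_cork board = (1/0.993 − 1/1.22)/(4πk) = 0.1874/(4π·0.0437) = 0.3412 K/W
ΣR = 2.188×10^-5 + 0.3412 = 0.3412 K/W
Q = ΔT/ΣR = (-181 °C − 20.6 °C)/0.3412 = -591 W
(Negative Q ⇒ heat flows inward; heat gain = 591 W.)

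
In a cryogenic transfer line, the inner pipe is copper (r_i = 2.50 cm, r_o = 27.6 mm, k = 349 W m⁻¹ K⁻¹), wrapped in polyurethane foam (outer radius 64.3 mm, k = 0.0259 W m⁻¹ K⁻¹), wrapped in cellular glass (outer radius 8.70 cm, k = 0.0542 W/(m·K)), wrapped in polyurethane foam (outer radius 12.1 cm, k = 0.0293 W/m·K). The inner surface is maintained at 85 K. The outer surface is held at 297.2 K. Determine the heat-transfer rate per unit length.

Q' = 26.9 W/m

Treat each layer as a resistance in series:
  R'_copper = ln(0.0276/0.0250)/(2πk) = 0.09894/(2π·349) = 4.512×10^-5 m·K/W
  R'_polyurethane foam = ln(0.0643/0.0276)/(2πk) = 0.8457/(2π·0.0259) = 5.197 m·K/W
  R'_cellular glass = ln(0.0870/0.0643)/(2πk) = 0.3023/(2π·0.0542) = 0.8878 m·K/W
  R'_polyurethane foam = ln(0.121/0.0870)/(2πk) = 0.3299/(2π·0.0293) = 1.792 m·K/W
ΣR = 4.512×10^-5 + 5.197 + 0.8878 + 1.792 = 7.877 m·K/W
Q' = ΔT/ΣR = (85 K − 297.2 K)/7.877 = -26.9 W/m
(Negative Q' ⇒ heat flows inward; heat gain = 26.9 W/m.)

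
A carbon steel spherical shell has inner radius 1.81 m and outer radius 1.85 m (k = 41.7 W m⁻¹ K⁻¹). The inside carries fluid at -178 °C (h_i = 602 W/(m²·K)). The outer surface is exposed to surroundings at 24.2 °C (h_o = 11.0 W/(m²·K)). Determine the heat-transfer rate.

Resistance network (inner→outer):
  R_conv,in = 1/(4πr²h) = 1/(4π·1.81²·602) = 4.035×10^-5 K/W
  R_carbon steel = (1/1.81 − 1/1.85)/(4πk) = 0.01195/(4π·41.7) = 2.280×10^-5 K/W
  R_conv,out = 1/(4πr²h) = 1/(4π·1.85²·11.0) = 0.002114 K/W
ΣR = 4.035×10^-5 + 2.280×10^-5 + 0.002114 = 0.002177 K/W
Q = ΔT/ΣR = (-178 °C − 24.2 °C)/0.002177 = -92900 W
(Negative Q ⇒ heat flows inward; heat gain = 92900 W.)

Q = 92900 W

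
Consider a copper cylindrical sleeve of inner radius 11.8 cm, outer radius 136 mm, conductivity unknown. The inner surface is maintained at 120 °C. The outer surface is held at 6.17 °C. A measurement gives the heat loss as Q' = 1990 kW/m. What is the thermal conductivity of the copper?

k = 395 W/m·K

ΣR = ΔT/Q' = |120 − 6.17|/1.99×10^6 = 5.720×10^-5 m·K/W
ln(r₂/r₁)/(2πk) = 5.720×10^-5 ⇒ k = 0.1420/(2π·5.720×10^-5) = 395 W/m·K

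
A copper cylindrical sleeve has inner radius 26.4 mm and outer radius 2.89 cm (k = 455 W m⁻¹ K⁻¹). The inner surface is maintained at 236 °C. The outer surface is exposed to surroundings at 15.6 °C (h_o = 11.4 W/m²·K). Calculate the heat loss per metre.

Q' = 456 W/m

Resistance network (inner→outer):
  R'_copper = ln(0.0289/0.0264)/(2πk) = 0.09048/(2π·455) = 3.165×10^-5 m·K/W
  R'_conv,out = 1/(2πr h) = 1/(2π·0.0289·11.4) = 0.4831 m·K/W
ΣR = 3.165×10^-5 + 0.4831 = 0.4831 m·K/W
Q' = ΔT/ΣR = (236 °C − 15.6 °C)/0.4831 = 456 W/m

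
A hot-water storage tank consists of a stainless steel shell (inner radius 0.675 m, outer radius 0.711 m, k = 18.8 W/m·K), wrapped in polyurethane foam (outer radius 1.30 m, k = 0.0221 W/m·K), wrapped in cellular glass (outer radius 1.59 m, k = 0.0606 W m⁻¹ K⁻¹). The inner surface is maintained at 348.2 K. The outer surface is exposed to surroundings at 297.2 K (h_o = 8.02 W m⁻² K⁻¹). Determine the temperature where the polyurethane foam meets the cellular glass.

Treat each layer as a resistance in series:
  R_stainless steel = (1/0.675 − 1/0.711)/(4πk) = 0.07501/(4π·18.8) = 3.175×10^-4 K/W
  R_polyurethane foam = (1/0.711 − 1/1.30)/(4πk) = 0.6372/(4π·0.0221) = 2.295 K/W
  R_cellular glass = (1/1.30 − 1/1.59)/(4πk) = 0.1403/(4π·0.0606) = 0.1842 K/W
  R_conv,out = 1/(4πr²h) = 1/(4π·1.59²·8.02) = 0.003925 K/W
ΣR = 3.175×10^-4 + 2.295 + 0.1842 + 0.003925 = 2.483 K/W
Q = ΔT/ΣR = (348.2 K − 297.2 K)/2.483 = 20.54 W
From the inner boundary to the polyurethane foam/cellular glass interface, ΣR_partial = 2.295 K/W.
T_interface = T_in − Q·ΣR_partial = 348.2 K − (20.54)(2.295) = 301.1 K

T = 301.1 K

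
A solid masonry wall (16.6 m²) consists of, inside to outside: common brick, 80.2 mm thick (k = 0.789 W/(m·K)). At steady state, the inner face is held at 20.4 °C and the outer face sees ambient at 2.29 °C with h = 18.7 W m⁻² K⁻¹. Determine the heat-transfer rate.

Resistance network (inner→outer):
  R_common brick = L/(kA) = 0.0802/(0.789·16.6) = 0.006123 K/W
  R_conv,out = 1/(hA) = 1/(18.7·16.6) = 0.003221 K/W
ΣR = 0.006123 + 0.003221 = 0.009344 K/W
Q = ΔT/ΣR = (20.4 °C − 2.29 °C)/0.009344 = 1940 W

Q = 1940 W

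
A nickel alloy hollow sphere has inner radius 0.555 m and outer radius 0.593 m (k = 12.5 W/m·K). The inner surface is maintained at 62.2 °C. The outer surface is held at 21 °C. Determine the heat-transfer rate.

Q = 56.1 kW

Q = 4πk·ΔT/(1/r₁ − 1/r₂) = 4π × 12.5 × 41.2 / (1/0.555 − 1/0.593) = 56100 W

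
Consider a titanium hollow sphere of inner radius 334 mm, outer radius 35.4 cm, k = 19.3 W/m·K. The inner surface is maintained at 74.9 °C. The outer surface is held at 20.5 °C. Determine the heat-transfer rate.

Q = 78.0 kW

Q = 4πk·ΔT/(1/r₁ − 1/r₂) = 4π × 19.3 × 54.4 / (1/0.334 − 1/0.354) = 78000 W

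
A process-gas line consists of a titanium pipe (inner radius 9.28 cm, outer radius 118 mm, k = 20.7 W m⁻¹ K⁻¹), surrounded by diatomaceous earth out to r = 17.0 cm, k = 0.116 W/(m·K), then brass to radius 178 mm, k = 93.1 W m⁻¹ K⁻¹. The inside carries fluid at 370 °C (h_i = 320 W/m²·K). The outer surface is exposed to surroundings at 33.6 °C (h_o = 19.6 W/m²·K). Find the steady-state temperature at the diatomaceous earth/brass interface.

Series thermal resistances, inner to outer:
  R'_conv,in = 1/(2πr h) = 1/(2π·0.0928·320) = 0.005359 m·K/W
  R'_titanium = ln(0.118/0.0928)/(2πk) = 0.2402/(2π·20.7) = 0.001847 m·K/W
  R'_diatomaceous earth = ln(0.170/0.118)/(2πk) = 0.3651/(2π·0.116) = 0.5009 m·K/W
  R'_brass = ln(0.178/0.170)/(2πk) = 0.04599/(2π·93.1) = 7.861×10^-5 m·K/W
  R'_conv,out = 1/(2πr h) = 1/(2π·0.178·19.6) = 0.04562 m·K/W
ΣR = 0.005359 + 0.001847 + 0.5009 + 7.861×10^-5 + 0.04562 = 0.5538 m·K/W
Q' = ΔT/ΣR = (370 °C − 33.6 °C)/0.5538 = 607.4 W/m
From the inner boundary to the diatomaceous earth/brass interface, ΣR_partial = 0.5081 m·K/W.
T_interface = T_in − Q'·ΣR_partial = 370 °C − (607.4)(0.5081) = 61.4 °C

T = 61.4 °C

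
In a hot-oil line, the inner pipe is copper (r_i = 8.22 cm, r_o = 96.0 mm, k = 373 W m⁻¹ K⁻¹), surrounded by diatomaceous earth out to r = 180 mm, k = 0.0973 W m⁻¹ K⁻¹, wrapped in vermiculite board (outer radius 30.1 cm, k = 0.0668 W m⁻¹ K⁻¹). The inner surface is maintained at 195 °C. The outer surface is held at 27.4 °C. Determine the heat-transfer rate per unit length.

Q' = 74.4 W/m

Treat each layer as a resistance in series:
  R'_copper = ln(0.0960/0.0822)/(2πk) = 0.1552/(2π·373) = 6.622×10^-5 m·K/W
  R'_diatomaceous earth = ln(0.180/0.0960)/(2πk) = 0.6286/(2π·0.0973) = 1.028 m·K/W
  R'_vermiculite board = ln(0.301/0.180)/(2πk) = 0.5142/(2π·0.0668) = 1.225 m·K/W
ΣR = 6.622×10^-5 + 1.028 + 1.225 = 2.253 m·K/W
Q' = ΔT/ΣR = (195 °C − 27.4 °C)/2.253 = 74.4 W/m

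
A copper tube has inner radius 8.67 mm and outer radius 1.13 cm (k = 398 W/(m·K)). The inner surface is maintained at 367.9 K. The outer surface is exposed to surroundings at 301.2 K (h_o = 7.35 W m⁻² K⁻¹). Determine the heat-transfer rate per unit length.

Series thermal resistances, inner to outer:
  R'_copper = ln(0.0113/0.00867)/(2πk) = 0.2649/(2π·398) = 1.059×10^-4 m·K/W
  R'_conv,out = 1/(2πr h) = 1/(2π·0.0113·7.35) = 1.916 m·K/W
ΣR = 1.059×10^-4 + 1.916 = 1.916 m·K/W
Q' = ΔT/ΣR = (367.9 K − 301.2 K)/1.916 = 34.8 W/m

Q' = 34.8 W/m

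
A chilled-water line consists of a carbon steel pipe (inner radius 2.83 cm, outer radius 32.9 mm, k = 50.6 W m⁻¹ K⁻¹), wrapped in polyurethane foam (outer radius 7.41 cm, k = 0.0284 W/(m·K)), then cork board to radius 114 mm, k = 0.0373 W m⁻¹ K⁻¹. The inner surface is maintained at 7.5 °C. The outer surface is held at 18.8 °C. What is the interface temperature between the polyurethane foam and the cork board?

T = 15.5 °C

Series thermal resistances, inner to outer:
  R'_carbon steel = ln(0.0329/0.0283)/(2πk) = 0.1506/(2π·50.6) = 4.737×10^-4 m·K/W
  R'_polyurethane foam = ln(0.0741/0.0329)/(2πk) = 0.8119/(2π·0.0284) = 4.550 m·K/W
  R'_cork board = ln(0.114/0.0741)/(2πk) = 0.4308/(2π·0.0373) = 1.838 m·K/W
ΣR = 4.737×10^-4 + 4.550 + 1.838 = 6.388 m·K/W
Q' = ΔT/ΣR = (7.5 °C − 18.8 °C)/6.388 = -1.769 W/m
From the inner boundary to the polyurethane foam/cork board interface, ΣR_partial = 4.550 m·K/W.
T_interface = T_in − Q'·ΣR_partial = 7.5 °C − (-1.769)(4.550) = 15.5 °C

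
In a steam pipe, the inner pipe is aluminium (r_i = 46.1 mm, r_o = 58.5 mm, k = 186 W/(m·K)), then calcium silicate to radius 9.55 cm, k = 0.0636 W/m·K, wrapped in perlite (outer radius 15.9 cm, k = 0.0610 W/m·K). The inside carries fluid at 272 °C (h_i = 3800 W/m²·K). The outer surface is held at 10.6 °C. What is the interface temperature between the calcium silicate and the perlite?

Treat each layer as a resistance in series:
  R'_conv,in = 1/(2πr h) = 1/(2π·0.0461·3800) = 9.085×10^-4 m·K/W
  R'_aluminium = ln(0.0585/0.0461)/(2πk) = 0.2382/(2π·186) = 2.038×10^-4 m·K/W
  R'_calcium silicate = ln(0.0955/0.0585)/(2πk) = 0.4901/(2π·0.0636) = 1.226 m·K/W
  R'_perlite = ln(0.159/0.0955)/(2πk) = 0.5098/(2π·0.0610) = 1.330 m·K/W
ΣR = 9.085×10^-4 + 2.038×10^-4 + 1.226 + 1.330 = 2.557 m·K/W
Q' = ΔT/ΣR = (272 °C − 10.6 °C)/2.557 = 102.2 W/m
From the inner boundary to the calcium silicate/perlite interface, ΣR_partial = 1.227 m·K/W.
T_interface = T_in − Q'·ΣR_partial = 272 °C − (102.2)(1.227) = 147 °C

T = 147 °C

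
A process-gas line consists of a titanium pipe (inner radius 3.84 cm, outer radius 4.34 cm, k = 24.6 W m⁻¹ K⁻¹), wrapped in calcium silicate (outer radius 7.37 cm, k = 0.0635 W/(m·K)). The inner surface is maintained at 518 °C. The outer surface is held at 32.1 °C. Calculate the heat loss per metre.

Series thermal resistances, inner to outer:
  R'_titanium = ln(0.0434/0.0384)/(2πk) = 0.1224/(2π·24.6) = 7.919×10^-4 m·K/W
  R'_calcium silicate = ln(0.0737/0.0434)/(2πk) = 0.5295/(2π·0.0635) = 1.327 m·K/W
ΣR = 7.919×10^-4 + 1.327 = 1.328 m·K/W
Q' = ΔT/ΣR = (518 °C − 32.1 °C)/1.328 = 366 W/m

Q' = 366 W/m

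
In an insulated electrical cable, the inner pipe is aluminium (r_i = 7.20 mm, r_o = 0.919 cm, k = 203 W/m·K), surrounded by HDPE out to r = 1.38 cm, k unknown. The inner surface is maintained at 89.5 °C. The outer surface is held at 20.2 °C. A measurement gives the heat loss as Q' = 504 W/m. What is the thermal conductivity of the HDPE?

k = 0.471 W/m·K

ΣR = ΔT/Q' = |89.5 − 20.2|/504 = 0.1375 m·K/W
Known resistances:
  R'_aluminium = ln(0.00919/0.00720)/(2πk) = 0.2440/(2π·203) = 1.913×10^-4 m·K/W
R_HDPE = ΣR − ΣR_known = 0.1375 − 1.913×10^-4 = 0.1373 m·K/W
ln(r₂/r₁)/(2πk) = 0.1373 ⇒ k = 0.4066/(2π·0.1373) = 0.471 W/m·K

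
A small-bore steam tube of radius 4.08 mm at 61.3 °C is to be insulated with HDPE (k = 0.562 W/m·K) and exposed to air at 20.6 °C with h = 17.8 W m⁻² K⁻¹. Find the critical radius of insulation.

For a cylinder, r_cr = k_ins/h = 0.562/17.8 = 0.0316 m = 3.16 cm

r_cr = 3.16 cm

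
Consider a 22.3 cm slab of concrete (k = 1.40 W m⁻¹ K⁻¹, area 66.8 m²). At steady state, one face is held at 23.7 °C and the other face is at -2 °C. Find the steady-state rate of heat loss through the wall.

Q = 10800 W

Q = kA·ΔT/L = 1.40 × 66.8 × |23.7 °C − -2 °C| / 0.223 = 10800 W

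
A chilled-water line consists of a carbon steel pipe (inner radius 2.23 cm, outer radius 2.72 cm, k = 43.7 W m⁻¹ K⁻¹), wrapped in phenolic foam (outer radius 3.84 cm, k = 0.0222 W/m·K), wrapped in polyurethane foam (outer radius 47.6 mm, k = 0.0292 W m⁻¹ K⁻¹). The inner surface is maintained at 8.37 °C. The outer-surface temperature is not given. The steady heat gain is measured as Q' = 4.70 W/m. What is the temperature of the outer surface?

Series resistances:
  R'_carbon steel = ln(0.0272/0.0223)/(2πk) = 0.1986/(2π·43.7) = 7.234×10^-4 m·K/W
  R'_phenolic foam = ln(0.0384/0.0272)/(2πk) = 0.3448/(2π·0.0222) = 2.472 m·K/W
  R'_polyurethane foam = ln(0.0476/0.0384)/(2πk) = 0.2148/(2π·0.0292) = 1.171 m·K/W
ΣR = 3.644 m·K/W
ΔT = Q'·ΣR = 4.70 × 3.644 = 17.13 K
Heat flows inward, so T_out = T_in + ΔT = 8.37 + 17.13 = 25.5 °C

T_out = 25.5 °C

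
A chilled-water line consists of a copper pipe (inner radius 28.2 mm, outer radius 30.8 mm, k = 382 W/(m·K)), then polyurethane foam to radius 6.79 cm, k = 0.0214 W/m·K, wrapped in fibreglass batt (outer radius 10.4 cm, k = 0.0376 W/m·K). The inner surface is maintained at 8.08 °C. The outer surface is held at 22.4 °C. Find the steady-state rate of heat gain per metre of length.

Resistance network (inner→outer):
  R'_copper = ln(0.0308/0.0282)/(2πk) = 0.08819/(2π·382) = 3.674×10^-5 m·K/W
  R'_polyurethane foam = ln(0.0679/0.0308)/(2πk) = 0.7905/(2π·0.0214) = 5.879 m·K/W
  R'_fibreglass batt = ln(0.104/0.0679)/(2πk) = 0.4264/(2π·0.0376) = 1.805 m·K/W
ΣR = 3.674×10^-5 + 5.879 + 1.805 = 7.684 m·K/W
Q' = ΔT/ΣR = (8.08 °C − 22.4 °C)/7.684 = -1.86 W/m
(Negative Q' ⇒ heat flows inward; heat gain = 1.86 W/m.)

Q' = 1.86 W/m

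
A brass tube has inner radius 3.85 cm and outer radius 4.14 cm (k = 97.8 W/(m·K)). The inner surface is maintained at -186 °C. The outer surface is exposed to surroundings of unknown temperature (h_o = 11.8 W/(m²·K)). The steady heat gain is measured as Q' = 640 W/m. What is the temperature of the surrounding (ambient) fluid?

Sum the resistances:
  R'_brass = ln(0.0414/0.0385)/(2πk) = 0.07262/(2π·97.8) = 1.182×10^-4 m·K/W
  R'_conv,out = 1/(2πr h) = 1/(2π·0.0414·11.8) = 0.3258 m·K/W
ΣR = 0.3259 m·K/W
ΔT = Q'·ΣR = 640 × 0.3259 = 208.6 K
Heat flows inward, so T_out = T_in + ΔT = -186 + 208.6 = 22.6 °C

T_out = 22.6 °C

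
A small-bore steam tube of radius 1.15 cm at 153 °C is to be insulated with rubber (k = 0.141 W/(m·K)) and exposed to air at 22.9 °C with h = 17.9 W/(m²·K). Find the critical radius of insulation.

For a cylinder, r_cr = k_ins/h = 0.141/17.9 = 0.00788 m = 0.788 cm

r_cr = 0.788 cm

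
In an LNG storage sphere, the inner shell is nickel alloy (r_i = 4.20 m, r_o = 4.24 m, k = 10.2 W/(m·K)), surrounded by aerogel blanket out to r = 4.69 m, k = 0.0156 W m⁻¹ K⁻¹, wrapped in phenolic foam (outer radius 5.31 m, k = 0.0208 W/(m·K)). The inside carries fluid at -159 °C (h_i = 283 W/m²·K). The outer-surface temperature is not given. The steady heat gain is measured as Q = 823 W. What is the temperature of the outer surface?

Sum the resistances:
  R_conv,in = 1/(4πr²h) = 1/(4π·4.20²·283) = 1.594×10^-5 K/W
  R_nickel alloy = (1/4.20 − 1/4.24)/(4πk) = 0.002246/(4π·10.2) = 1.752×10^-5 K/W
  R_aerogel blanket = (1/4.24 − 1/4.69)/(4πk) = 0.02263/(4π·0.0156) = 0.1154 K/W
  R_phenolic foam = (1/4.69 − 1/5.31)/(4πk) = 0.02490/(4π·0.0208) = 0.09525 K/W
ΣR = 0.2107 K/W
ΔT = Q·ΣR = 823 × 0.2107 = 173.4 K
Heat flows inward, so T_out = T_in + ΔT = -159 + 173.4 = 14.4 °C

T_out = 14.4 °C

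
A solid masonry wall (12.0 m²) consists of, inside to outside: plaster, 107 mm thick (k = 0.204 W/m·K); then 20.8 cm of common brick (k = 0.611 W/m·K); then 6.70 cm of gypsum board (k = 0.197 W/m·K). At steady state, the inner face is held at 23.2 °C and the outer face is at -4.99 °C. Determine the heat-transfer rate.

Q = 281 W

Resistance network (inner→outer):
  R_plaster = L/(kA) = 0.107/(0.204·12.0) = 0.04371 K/W
  R_common brick = L/(kA) = 0.208/(0.611·12.0) = 0.02837 K/W
  R_gypsum board = L/(kA) = 0.0670/(0.197·12.0) = 0.02834 K/W
ΣR = 0.04371 + 0.02837 + 0.02834 = 0.1004 K/W
Q = ΔT/ΣR = (23.2 °C − -4.99 °C)/0.1004 = 281 W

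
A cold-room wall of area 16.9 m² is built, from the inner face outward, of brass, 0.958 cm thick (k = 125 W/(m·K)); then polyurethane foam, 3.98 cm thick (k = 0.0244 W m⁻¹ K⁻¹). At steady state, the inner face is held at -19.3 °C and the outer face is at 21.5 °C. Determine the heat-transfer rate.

Q = 423 W

Resistance network (inner→outer):
  R_brass = L/(kA) = 0.00958/(125·16.9) = 4.535×10^-6 K/W
  R_polyurethane foam = L/(kA) = 0.0398/(0.0244·16.9) = 0.09652 K/W
ΣR = 4.535×10^-6 + 0.09652 = 0.09652 K/W
Q = ΔT/ΣR = (-19.3 °C − 21.5 °C)/0.09652 = -423 W
(Negative Q ⇒ heat flows inward; heat gain = 423 W.)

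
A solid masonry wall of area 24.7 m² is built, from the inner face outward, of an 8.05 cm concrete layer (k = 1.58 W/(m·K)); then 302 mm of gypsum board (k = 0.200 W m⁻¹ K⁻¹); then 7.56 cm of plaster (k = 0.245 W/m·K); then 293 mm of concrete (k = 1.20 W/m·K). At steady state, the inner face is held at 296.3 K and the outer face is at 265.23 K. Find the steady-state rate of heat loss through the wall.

Resistance network (inner→outer):
  R_concrete = L/(kA) = 0.0805/(1.58·24.7) = 0.002063 K/W
  R_gypsum board = L/(kA) = 0.302/(0.200·24.7) = 0.06113 K/W
  R_plaster = L/(kA) = 0.0756/(0.245·24.7) = 0.01249 K/W
  R_concrete = L/(kA) = 0.293/(1.20·24.7) = 0.009885 K/W
ΣR = 0.002063 + 0.06113 + 0.01249 + 0.009885 = 0.08557 K/W
Q = ΔT/ΣR = (296.3 K − 265.23 K)/0.08557 = 363 W

Q = 363 W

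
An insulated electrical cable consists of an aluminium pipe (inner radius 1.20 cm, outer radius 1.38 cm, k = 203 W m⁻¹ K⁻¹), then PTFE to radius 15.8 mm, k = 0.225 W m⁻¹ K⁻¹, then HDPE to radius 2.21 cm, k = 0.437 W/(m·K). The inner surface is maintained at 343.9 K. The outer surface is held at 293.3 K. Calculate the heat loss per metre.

Q' = 232 W/m

Series thermal resistances, inner to outer:
  R'_aluminium = ln(0.0138/0.0120)/(2πk) = 0.1398/(2π·203) = 1.096×10^-4 m·K/W
  R'_PTFE = ln(0.0158/0.0138)/(2πk) = 0.1353/(2π·0.225) = 0.09573 m·K/W
  R'_HDPE = ln(0.0221/0.0158)/(2πk) = 0.3356/(2π·0.437) = 0.1222 m·K/W
ΣR = 1.096×10^-4 + 0.09573 + 0.1222 = 0.2180 m·K/W
Q' = ΔT/ΣR = (343.9 K − 293.3 K)/0.2180 = 232 W/m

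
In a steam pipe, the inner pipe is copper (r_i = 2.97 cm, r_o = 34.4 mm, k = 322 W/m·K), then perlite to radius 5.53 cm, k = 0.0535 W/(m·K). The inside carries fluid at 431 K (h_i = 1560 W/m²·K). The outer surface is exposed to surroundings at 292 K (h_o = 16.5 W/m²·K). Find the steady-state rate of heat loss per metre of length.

Treat each layer as a resistance in series:
  R'_conv,in = 1/(2πr h) = 1/(2π·0.0297·1560) = 0.003435 m·K/W
  R'_copper = ln(0.0344/0.0297)/(2πk) = 0.1469/(2π·322) = 7.261×10^-5 m·K/W
  R'_perlite = ln(0.0553/0.0344)/(2πk) = 0.4747/(2π·0.0535) = 1.412 m·K/W
  R'_conv,out = 1/(2πr h) = 1/(2π·0.0553·16.5) = 0.1744 m·K/W
ΣR = 0.003435 + 7.261×10^-5 + 1.412 + 0.1744 = 1.590 m·K/W
Q' = ΔT/ΣR = (431 K − 292 K)/1.590 = 87.4 W/m

Q' = 87.4 W/m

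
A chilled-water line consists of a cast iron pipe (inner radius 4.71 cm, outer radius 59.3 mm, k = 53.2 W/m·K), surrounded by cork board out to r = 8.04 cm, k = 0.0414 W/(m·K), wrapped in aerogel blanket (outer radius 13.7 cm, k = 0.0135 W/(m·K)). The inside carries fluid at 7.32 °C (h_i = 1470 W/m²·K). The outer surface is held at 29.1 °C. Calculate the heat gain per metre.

Q' = 2.92 W/m

Series thermal resistances, inner to outer:
  R'_conv,in = 1/(2πr h) = 1/(2π·0.0471·1470) = 0.002299 m·K/W
  R'_cast iron = ln(0.0593/0.0471)/(2πk) = 0.2303/(2π·53.2) = 6.891×10^-4 m·K/W
  R'_cork board = ln(0.0804/0.0593)/(2πk) = 0.3044/(2π·0.0414) = 1.170 m·K/W
  R'_aerogel blanket = ln(0.137/0.0804)/(2πk) = 0.5330/(2π·0.0135) = 6.283 m·K/W
ΣR = 0.002299 + 6.891×10^-4 + 1.170 + 6.283 = 7.456 m·K/W
Q' = ΔT/ΣR = (7.32 °C − 29.1 °C)/7.456 = -2.92 W/m
(Negative Q' ⇒ heat flows inward; heat gain = 2.92 W/m.)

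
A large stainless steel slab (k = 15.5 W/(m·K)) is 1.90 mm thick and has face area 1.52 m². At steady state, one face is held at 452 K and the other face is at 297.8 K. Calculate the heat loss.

Q = 1910 kW

Q = kA·ΔT/L = 15.5 × 1.52 × |452 K − 297.8 K| / 0.00190 = 1.91×10^6 W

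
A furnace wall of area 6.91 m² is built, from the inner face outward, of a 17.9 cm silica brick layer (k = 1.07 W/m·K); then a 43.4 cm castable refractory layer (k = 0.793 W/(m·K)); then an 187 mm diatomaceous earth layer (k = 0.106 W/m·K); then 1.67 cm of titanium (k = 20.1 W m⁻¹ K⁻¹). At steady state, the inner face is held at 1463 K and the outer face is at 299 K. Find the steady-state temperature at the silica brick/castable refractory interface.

T = 1384 K

Series thermal resistances, inner to outer:
  R_silica brick = L/(kA) = 0.179/(1.07·6.91) = 0.02421 K/W
  R_castable refractory = L/(kA) = 0.434/(0.793·6.91) = 0.07920 K/W
  R_diatomaceous earth = L/(kA) = 0.187/(0.106·6.91) = 0.2553 K/W
  R_titanium = L/(kA) = 0.0167/(20.1·6.91) = 1.202×10^-4 K/W
ΣR = 0.02421 + 0.07920 + 0.2553 + 1.202×10^-4 = 0.3588 K/W
Q = ΔT/ΣR = (1463 K − 299 K)/0.3588 = 3244 W
From the inner boundary to the silica brick/castable refractory interface, ΣR_partial = 0.02421 K/W.
T_interface = T_in − Q·ΣR_partial = 1463 K − (3244)(0.02421) = 1384 K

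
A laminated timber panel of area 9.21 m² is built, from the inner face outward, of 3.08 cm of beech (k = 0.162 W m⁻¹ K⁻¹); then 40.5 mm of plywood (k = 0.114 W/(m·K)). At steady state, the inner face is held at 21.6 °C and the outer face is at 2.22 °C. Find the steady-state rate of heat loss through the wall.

Q = 327 W

Treat each layer as a resistance in series:
  R_beech = L/(kA) = 0.0308/(0.162·9.21) = 0.02064 K/W
  R_plywood = L/(kA) = 0.0405/(0.114·9.21) = 0.03857 K/W
ΣR = 0.02064 + 0.03857 = 0.05921 K/W
Q = ΔT/ΣR = (21.6 °C − 2.22 °C)/0.05921 = 327 W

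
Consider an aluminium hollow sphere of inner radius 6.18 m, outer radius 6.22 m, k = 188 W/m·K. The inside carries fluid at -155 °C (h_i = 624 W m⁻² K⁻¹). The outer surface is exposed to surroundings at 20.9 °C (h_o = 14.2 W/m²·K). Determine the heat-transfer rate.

Series thermal resistances, inner to outer:
  R_conv,in = 1/(4πr²h) = 1/(4π·6.18²·624) = 3.339×10^-6 K/W
  R_aluminium = (1/6.18 − 1/6.22)/(4πk) = 0.001041/(4π·188) = 4.405×10^-7 K/W
  R_conv,out = 1/(4πr²h) = 1/(4π·6.22²·14.2) = 1.449×10^-4 K/W
ΣR = 3.339×10^-6 + 4.405×10^-7 + 1.449×10^-4 = 1.487×10^-4 K/W
Q = ΔT/ΣR = (-155 °C − 20.9 °C)/1.487×10^-4 = -1.18×10^6 W
(Negative Q ⇒ heat flows inward; heat gain = 1.18×10^6 W.)

Q = 1.18×10^6 W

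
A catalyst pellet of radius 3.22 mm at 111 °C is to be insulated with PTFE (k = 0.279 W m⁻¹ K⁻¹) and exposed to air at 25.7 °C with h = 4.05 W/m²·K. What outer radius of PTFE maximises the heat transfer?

For a sphere, r_cr = 2k_ins/h = 2·0.279/4.05 = 0.138 m = 13.8 cm

r_cr = 13.8 cm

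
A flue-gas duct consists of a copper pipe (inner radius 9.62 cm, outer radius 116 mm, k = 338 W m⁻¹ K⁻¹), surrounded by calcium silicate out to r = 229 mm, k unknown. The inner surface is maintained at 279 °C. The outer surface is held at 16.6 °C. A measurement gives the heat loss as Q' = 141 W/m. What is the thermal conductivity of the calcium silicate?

ΣR = ΔT/Q' = |279 − 16.6|/141 = 1.861 m·K/W
Known resistances:
  R'_copper = ln(0.116/0.0962)/(2πk) = 0.1872/(2π·338) = 8.813×10^-5 m·K/W
R_calcium silicate = ΣR − ΣR_known = 1.861 − 8.813×10^-5 = 1.861 m·K/W
ln(r₂/r₁)/(2πk) = 1.861 ⇒ k = 0.6801/(2π·1.861) = 0.0582 W/m·K

k = 0.0582 W/m·K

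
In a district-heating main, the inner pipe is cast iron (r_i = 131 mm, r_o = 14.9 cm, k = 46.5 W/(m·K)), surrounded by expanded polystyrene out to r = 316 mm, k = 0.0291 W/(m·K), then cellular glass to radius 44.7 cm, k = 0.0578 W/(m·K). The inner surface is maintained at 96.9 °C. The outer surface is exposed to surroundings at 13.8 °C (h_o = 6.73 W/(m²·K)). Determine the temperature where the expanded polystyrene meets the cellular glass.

Series thermal resistances, inner to outer:
  R'_cast iron = ln(0.149/0.131)/(2πk) = 0.1287/(2π·46.5) = 4.407×10^-4 m·K/W
  R'_expanded polystyrene = ln(0.316/0.149)/(2πk) = 0.7518/(2π·0.0291) = 4.112 m·K/W
  R'_cellular glass = ln(0.447/0.316)/(2πk) = 0.3468/(2π·0.0578) = 0.9550 m·K/W
  R'_conv,out = 1/(2πr h) = 1/(2π·0.447·6.73) = 0.05291 m·K/W
ΣR = 4.407×10^-4 + 4.112 + 0.9550 + 0.05291 = 5.120 m·K/W
Q' = ΔT/ΣR = (96.9 °C − 13.8 °C)/5.120 = 16.23 W/m
From the inner boundary to the expanded polystyrene/cellular glass interface, ΣR_partial = 4.112 m·K/W.
T_interface = T_in − Q'·ΣR_partial = 96.9 °C − (16.23)(4.112) = 30.2 °C

T = 30.2 °C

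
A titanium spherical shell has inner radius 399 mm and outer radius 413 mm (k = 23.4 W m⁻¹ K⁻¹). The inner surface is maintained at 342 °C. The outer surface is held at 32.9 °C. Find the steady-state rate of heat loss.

Q = 1070 kW

Q = 4πk·ΔT/(1/r₁ − 1/r₂) = 4π × 23.4 × 309.1 / (1/0.399 − 1/0.413) = 1.07×10^6 W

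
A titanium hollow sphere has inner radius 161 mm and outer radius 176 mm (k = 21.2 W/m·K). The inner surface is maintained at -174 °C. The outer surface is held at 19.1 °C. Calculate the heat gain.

Q = 97.2 kW

Q = 4πk·ΔT/(1/r₁ − 1/r₂) = 4π × 21.2 × 193.1 / (1/0.161 − 1/0.176) = 97200 W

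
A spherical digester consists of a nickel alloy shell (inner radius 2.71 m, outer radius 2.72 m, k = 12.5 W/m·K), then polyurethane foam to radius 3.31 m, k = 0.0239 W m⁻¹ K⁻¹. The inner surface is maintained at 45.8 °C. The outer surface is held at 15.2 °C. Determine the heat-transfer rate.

Resistance network (inner→outer):
  R_nickel alloy = (1/2.71 − 1/2.72)/(4πk) = 0.001357/(4π·12.5) = 8.637×10^-6 K/W
  R_polyurethane foam = (1/2.72 − 1/3.31)/(4πk) = 0.06553/(4π·0.0239) = 0.2182 K/W
ΣR = 8.637×10^-6 + 0.2182 = 0.2182 K/W
Q = ΔT/ΣR = (45.8 °C − 15.2 °C)/0.2182 = 140 W

Q = 140 W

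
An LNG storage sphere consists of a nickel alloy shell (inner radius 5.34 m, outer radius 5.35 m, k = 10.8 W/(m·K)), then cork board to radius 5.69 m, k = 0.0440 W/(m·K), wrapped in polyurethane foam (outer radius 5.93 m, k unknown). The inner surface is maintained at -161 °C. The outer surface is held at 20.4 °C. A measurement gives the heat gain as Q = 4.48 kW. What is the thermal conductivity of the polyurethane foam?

k = 0.0279 W/m·K

ΣR = ΔT/Q = |-161 − 20.4|/4480 = 0.04049 K/W
Known resistances:
  R_nickel alloy = (1/5.34 − 1/5.35)/(4πk) = 3.500×10^-4/(4π·10.8) = 2.579×10^-6 K/W
  R_cork board = (1/5.35 − 1/5.69)/(4πk) = 0.01117/(4π·0.0440) = 0.02020 K/W
R_polyurethane foam = ΣR − ΣR_known = 0.04049 − 0.02020 = 0.02029 K/W
(1/r₁−1/r₂)/(4πk) = 0.02029 ⇒ k = 0.007113/(4π·0.02029) = 0.0279 W/m·K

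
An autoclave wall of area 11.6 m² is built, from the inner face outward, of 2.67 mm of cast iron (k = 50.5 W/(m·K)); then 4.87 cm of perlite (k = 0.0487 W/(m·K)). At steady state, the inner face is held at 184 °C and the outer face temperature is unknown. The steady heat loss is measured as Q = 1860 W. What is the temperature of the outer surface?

T_out = 23.6 °C

Series resistances:
  R_cast iron = L/(kA) = 0.00267/(50.5·11.6) = 4.558×10^-6 K/W
  R_perlite = L/(kA) = 0.0487/(0.0487·11.6) = 0.08621 K/W
ΣR = 0.08621 K/W
ΔT = Q·ΣR = 1860 × 0.08621 = 160.4 K
Heat flows outward, so T_out = T_in − ΔT = 184 − 160.4 = 23.6 °C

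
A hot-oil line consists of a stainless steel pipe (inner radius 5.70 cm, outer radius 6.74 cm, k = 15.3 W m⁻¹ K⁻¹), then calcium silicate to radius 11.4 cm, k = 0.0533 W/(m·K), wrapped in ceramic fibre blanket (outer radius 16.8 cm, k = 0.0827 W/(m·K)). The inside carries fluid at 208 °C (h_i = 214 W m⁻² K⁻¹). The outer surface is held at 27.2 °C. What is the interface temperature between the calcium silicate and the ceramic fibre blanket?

T = 85.1 °C

Resistance network (inner→outer):
  R'_conv,in = 1/(2πr h) = 1/(2π·0.0570·214) = 0.01305 m·K/W
  R'_stainless steel = ln(0.0674/0.0570)/(2πk) = 0.1676/(2π·15.3) = 0.001743 m·K/W
  R'_calcium silicate = ln(0.114/0.0674)/(2πk) = 0.5256/(2π·0.0533) = 1.569 m·K/W
  R'_ceramic fibre blanket = ln(0.168/0.114)/(2πk) = 0.3878/(2π·0.0827) = 0.7462 m·K/W
ΣR = 0.01305 + 0.001743 + 1.569 + 0.7462 = 2.330 m·K/W
Q' = ΔT/ΣR = (208 °C − 27.2 °C)/2.330 = 77.60 W/m
From the inner boundary to the calcium silicate/ceramic fibre blanket interface, ΣR_partial = 1.584 m·K/W.
T_interface = T_in − Q'·ΣR_partial = 208 °C − (77.60)(1.584) = 85.1 °C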